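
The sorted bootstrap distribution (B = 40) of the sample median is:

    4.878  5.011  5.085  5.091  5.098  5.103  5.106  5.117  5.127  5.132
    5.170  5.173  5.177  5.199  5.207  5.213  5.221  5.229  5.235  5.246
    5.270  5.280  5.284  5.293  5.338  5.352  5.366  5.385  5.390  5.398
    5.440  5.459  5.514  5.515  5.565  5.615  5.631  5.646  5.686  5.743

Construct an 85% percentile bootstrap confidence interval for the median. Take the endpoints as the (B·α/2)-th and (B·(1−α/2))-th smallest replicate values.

α = 0.15; lower rank = 40 × 0.075 = 3; upper rank = 40 × 0.925 = 37.
The 3rd smallest replicate is 5.085; the 37th is 5.631.

(5.085, 5.631)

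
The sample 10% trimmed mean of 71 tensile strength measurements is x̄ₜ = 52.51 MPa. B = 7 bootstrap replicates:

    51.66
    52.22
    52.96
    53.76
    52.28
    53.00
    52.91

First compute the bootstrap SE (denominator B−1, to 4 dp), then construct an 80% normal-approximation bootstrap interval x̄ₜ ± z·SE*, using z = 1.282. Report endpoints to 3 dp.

Mean of replicates = 52.6843; sum of squared deviations = 2.8120; SE* = √(2.8120/6) = 0.6846
Margin = 1.282 × 0.6846 = 0.8777
Interval: 52.51 ± 0.8777

(51.632, 53.388)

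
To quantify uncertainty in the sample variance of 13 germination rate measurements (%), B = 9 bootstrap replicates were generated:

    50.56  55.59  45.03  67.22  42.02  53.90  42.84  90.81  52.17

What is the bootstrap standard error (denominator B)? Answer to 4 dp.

SE* = 14.4290

Bootstrap SE is the standard deviation of the 9 replicate variances.
Mean of replicates: (50.56 + 55.59 + 45.03 + 67.22 + 42.02 + 53.90 + 42.84 + 90.81 + 52.17) / 9 = 500.14000 / 9 = 55.57111
Sum of squared deviations: (−5.01111)² + (+0.01889)² + (−10.54111)² + (+11.64889)² + (−13.55111)² + (−1.67111)² + (−12.73111)² + (+35.23889)² + (−3.40111)² = 1873.77649
Variance = 1873.77649 / 9 = 208.19739
SE* = √208.19739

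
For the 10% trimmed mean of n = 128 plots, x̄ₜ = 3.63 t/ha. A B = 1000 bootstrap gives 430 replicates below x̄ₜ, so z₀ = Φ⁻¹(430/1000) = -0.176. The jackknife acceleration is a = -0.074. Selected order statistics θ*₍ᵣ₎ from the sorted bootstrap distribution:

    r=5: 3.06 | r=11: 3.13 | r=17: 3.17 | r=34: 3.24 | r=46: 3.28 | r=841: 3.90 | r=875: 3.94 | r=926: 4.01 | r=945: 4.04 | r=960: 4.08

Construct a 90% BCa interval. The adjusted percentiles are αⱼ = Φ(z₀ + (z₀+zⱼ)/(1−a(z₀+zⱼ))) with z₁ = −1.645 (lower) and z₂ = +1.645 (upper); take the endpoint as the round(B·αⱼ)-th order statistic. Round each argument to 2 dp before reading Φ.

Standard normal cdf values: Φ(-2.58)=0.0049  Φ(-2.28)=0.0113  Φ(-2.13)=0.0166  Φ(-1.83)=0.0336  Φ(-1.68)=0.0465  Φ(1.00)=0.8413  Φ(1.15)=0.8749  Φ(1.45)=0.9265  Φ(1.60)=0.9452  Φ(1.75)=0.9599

(3.13, 3.94)

Lower: z₀ + z₁ = -0.176 + (-1.645) = -1.821; 1 − a(z₀+z₁) = 1 − (-0.074)(-1.821) = 0.8652; argument = -0.176 + (-1.821)/0.8652 = -2.2806 → -2.28.
α₁ = Φ(-2.28) = 0.0113; rank = round(1000 × 0.0113) = 11; θ*₍11₎ = 3.13.
Upper: z₀ + z₂ = 1.469; 1 − a(z₀+z₂) = 1.1087; argument = 1.1490 → 1.15; α₂ = 0.8749; rank = 875; θ*₍875₎ = 3.94.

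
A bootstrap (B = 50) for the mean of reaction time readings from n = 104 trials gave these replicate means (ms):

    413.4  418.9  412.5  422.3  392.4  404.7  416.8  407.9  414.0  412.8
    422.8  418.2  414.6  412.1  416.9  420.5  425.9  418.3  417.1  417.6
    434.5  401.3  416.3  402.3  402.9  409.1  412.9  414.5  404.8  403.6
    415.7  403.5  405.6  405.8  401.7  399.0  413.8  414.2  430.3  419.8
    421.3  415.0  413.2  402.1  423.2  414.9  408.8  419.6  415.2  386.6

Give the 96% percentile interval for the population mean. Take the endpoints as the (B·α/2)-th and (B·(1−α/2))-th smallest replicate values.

Sorted replicates: 386.6, 392.4, 399.0, 401.3, 401.7, 402.1, 402.3, 402.9, 403.5, 403.6, 404.7, 404.8, 405.6, 405.8, 407.9, 408.8, 409.1, 412.1, 412.5, 412.8, 412.9, 413.2, 413.4, 413.8, 414.0, 414.2, 414.5, 414.6, 414.9, 415.0, 415.2, 415.7, 416.3, 416.8, 416.9, 417.1, 417.6, 418.2, 418.3, 418.9, 419.6, 419.8, 420.5, 421.3, 422.3, 422.8, 423.2, 425.9, 430.3, 434.5
α = 0.04; lower rank = 50 × 0.020 = 1; upper rank = 50 × 0.980 = 49.
The 1st smallest replicate is 386.6; the 49th is 430.3.

(386.6, 430.3)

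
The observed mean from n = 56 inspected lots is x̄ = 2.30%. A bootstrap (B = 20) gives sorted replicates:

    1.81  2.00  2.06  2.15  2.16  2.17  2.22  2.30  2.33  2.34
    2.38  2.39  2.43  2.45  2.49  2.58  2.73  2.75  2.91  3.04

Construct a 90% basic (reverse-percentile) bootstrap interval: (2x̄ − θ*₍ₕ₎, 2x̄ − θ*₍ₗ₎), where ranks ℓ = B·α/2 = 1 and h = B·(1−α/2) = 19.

(1.69, 2.79)

Percentile endpoints at ranks 1 and 19: θ*₍1₎ = 1.81, θ*₍19₎ = 2.91.
Basic interval reflects these around x̄:
  lower = 2 × 2.30 − 2.91 = 1.69
  upper = 2 × 2.30 − 1.81 = 2.79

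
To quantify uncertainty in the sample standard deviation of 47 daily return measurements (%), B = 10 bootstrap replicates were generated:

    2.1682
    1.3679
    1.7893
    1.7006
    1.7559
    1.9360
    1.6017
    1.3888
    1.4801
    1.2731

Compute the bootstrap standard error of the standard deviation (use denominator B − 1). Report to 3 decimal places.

SE* = 0.280

Bootstrap SE is the standard deviation of the 10 replicate standard deviations.
Mean of replicates: (2.1682 + 1.3679 + 1.7893 + 1.7006 + 1.7559 + 1.9360 + 1.6017 + 1.3888 + 1.4801 + 1.2731) / 10 = 16.46160 / 10 = 1.64616
Sum of squared deviations: (+0.52204)² + (−0.27826)² + (+0.14314)² + (+0.05444)² + (+0.10974)² + (+0.28984)² + (−0.04446)² + (−0.25736)² + (−0.16606)² + (−0.37306)² = 0.70442
Variance = 0.70442 / 9 = 0.07827
SE* = √0.07827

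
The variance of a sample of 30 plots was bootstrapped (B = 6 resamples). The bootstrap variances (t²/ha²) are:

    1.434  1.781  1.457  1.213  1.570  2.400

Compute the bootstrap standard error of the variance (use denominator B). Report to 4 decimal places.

SE* = 0.3787

Bootstrap SE is the standard deviation of the 6 replicate variances.
Mean of replicates: (1.434 + 1.781 + 1.457 + 1.213 + 1.570 + 2.400) / 6 = 9.85500 / 6 = 1.64250
Sum of squared deviations: (−0.20850)² + (+0.13850)² + (−0.18550)² + (−0.42950)² + (−0.07250)² + (+0.75750)² = 0.86060
Variance = 0.86060 / 6 = 0.14343
SE* = √0.14343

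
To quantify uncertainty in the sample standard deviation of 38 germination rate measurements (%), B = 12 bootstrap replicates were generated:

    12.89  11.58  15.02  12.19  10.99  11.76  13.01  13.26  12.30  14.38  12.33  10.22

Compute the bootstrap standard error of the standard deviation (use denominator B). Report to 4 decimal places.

SE* = 1.2881

Bootstrap SE is the standard deviation of the 12 replicate standard deviations.
Mean of replicates: (12.89 + 11.58 + 15.02 + 12.19 + 10.99 + 11.76 + 13.01 + 13.26 + 12.30 + 14.38 + 12.33 + 10.22) / 12 = 149.93000 / 12 = 12.49417
Sum of squared deviations: (+0.39583)² + (−0.91417)² + (+2.52583)² + (−0.30417)² + (−1.50417)² + (−0.73417)² + (+0.51583)² + (+0.76583)² + (−0.19417)² + (+1.88583)² + (−0.16417)² + (−2.27417)² = 19.91169
Variance = 19.91169 / 12 = 1.65931
SE* = √1.65931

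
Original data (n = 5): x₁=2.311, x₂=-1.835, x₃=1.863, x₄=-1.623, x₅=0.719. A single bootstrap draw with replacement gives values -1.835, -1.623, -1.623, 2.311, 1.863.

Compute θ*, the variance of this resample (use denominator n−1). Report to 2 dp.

θ* = 4.32

Mean = -0.1814; sum of squared deviations = 17.2824
s² = 17.2824 / 4 = 4.3206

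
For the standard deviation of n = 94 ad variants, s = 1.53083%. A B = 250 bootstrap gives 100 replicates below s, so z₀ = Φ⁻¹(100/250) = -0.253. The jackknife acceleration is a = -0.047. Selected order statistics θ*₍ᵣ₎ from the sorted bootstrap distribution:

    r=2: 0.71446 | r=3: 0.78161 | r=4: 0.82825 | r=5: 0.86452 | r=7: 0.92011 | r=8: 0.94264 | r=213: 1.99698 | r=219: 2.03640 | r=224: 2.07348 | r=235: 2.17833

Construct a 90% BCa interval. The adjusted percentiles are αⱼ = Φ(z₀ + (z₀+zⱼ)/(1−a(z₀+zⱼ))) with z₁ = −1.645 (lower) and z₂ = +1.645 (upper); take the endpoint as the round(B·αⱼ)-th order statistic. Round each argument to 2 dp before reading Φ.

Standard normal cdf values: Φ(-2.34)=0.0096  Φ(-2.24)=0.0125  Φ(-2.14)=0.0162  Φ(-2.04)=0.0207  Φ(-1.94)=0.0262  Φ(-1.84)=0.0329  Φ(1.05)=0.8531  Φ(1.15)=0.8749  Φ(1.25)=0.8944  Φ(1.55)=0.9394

(0.71446, 1.99698)

Lower: z₀ + z₁ = -0.253 + (-1.645) = -1.898; 1 − a(z₀+z₁) = 1 − (-0.047)(-1.898) = 0.9108; argument = -0.253 + (-1.898)/0.9108 = -2.3369 → -2.34.
α₁ = Φ(-2.34) = 0.0096; rank = round(250 × 0.0096) = 2; θ*₍2₎ = 0.71446.
Upper: z₀ + z₂ = 1.392; 1 − a(z₀+z₂) = 1.0654; argument = 1.0535 → 1.05; α₂ = 0.8531; rank = 213; θ*₍213₎ = 1.99698.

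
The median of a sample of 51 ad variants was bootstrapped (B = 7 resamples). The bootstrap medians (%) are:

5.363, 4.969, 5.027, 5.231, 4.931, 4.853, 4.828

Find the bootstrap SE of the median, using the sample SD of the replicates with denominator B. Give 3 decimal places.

Bootstrap SE is the standard deviation of the 7 replicate medians.
Mean of replicates: (5.363 + 4.969 + 5.027 + 5.231 + 4.931 + 4.853 + 4.828) / 7 = 35.2020 / 7 = 5.0289
Sum of squared deviations: (+0.3341)² + (−0.0599)² + (−0.0019)² + (+0.2021)² + (−0.0979)² + (−0.1759)² + (−0.2009)² = 0.2369
Variance = 0.2369 / 7 = 0.0338
SE* = √0.0338

SE* = 0.184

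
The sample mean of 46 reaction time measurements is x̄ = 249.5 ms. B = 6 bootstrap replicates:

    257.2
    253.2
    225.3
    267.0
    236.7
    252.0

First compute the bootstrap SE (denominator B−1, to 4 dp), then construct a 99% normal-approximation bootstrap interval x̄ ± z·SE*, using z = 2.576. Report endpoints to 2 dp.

(210.78, 288.22)

Mean of replicates = 248.5667; sum of squared deviations = 1129.7333; SE* = √(1129.7333/5) = 15.0315
Margin = 2.576 × 15.0315 = 38.721
Interval: 249.5 ± 38.721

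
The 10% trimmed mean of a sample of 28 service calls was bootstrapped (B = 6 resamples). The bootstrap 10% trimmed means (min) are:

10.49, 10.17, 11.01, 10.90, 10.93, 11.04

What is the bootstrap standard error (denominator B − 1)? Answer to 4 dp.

SE* = 0.3494

Bootstrap SE is the standard deviation of the 6 replicate 10% trimmed means.
Mean of replicates: (10.49 + 10.17 + 11.01 + 10.90 + 10.93 + 11.04) / 6 = 64.54000 / 6 = 10.75667
Sum of squared deviations: (−0.26667)² + (−0.58667)² + (+0.25333)² + (+0.14333)² + (+0.17333)² + (+0.28333)² = 0.61033
Variance = 0.61033 / 5 = 0.12207
SE* = √0.12207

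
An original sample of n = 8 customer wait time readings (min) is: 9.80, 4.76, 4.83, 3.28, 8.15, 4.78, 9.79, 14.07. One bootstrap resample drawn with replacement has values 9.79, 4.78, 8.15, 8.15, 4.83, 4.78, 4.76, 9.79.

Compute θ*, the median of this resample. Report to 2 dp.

Sorted: 4.76, 4.78, 4.78, 4.83, 8.15, 8.15, 9.79, 9.79
Median = average of the two middle values = 6.49

θ* = 6.49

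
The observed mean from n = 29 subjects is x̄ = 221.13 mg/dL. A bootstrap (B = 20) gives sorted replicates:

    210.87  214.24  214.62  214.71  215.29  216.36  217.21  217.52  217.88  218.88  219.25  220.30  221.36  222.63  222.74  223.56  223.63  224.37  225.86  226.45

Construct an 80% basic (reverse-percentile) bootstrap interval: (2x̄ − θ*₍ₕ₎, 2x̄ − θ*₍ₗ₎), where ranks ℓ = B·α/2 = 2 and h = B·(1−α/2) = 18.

Percentile endpoints at ranks 2 and 18: θ*₍2₎ = 214.24, θ*₍18₎ = 224.37.
Basic interval reflects these around x̄:
  lower = 2 × 221.13 − 224.37 = 217.89
  upper = 2 × 221.13 − 214.24 = 228.02

(217.89, 228.02)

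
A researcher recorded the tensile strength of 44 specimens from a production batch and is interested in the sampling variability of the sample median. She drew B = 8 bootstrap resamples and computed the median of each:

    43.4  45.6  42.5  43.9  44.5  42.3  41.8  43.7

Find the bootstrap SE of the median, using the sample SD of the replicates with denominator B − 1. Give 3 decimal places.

Bootstrap SE is the standard deviation of the 8 replicate medians.
Mean of replicates: (43.4 + 45.6 + 42.5 + 43.9 + 44.5 + 42.3 + 41.8 + 43.7) / 8 = 347.7000 / 8 = 43.4625
Sum of squared deviations: (−0.0625)² + (+2.1375)² + (−0.9625)² + (+0.4375)² + (+1.0375)² + (−1.1625)² + (−1.6625)² + (+0.2375)² = 10.9388
Variance = 10.9388 / 7 = 1.5627
SE* = √1.5627

SE* = 1.250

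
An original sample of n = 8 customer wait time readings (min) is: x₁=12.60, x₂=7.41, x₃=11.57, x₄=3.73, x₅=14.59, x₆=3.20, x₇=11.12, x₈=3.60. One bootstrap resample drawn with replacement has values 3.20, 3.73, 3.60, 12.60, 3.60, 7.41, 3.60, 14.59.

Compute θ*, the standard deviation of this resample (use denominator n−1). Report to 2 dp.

Mean = 6.5412; sum of squared deviations = 147.2655
s² = 147.2655 / 7 = 21.0379
s = √21.0379 = 4.59

θ* = 4.59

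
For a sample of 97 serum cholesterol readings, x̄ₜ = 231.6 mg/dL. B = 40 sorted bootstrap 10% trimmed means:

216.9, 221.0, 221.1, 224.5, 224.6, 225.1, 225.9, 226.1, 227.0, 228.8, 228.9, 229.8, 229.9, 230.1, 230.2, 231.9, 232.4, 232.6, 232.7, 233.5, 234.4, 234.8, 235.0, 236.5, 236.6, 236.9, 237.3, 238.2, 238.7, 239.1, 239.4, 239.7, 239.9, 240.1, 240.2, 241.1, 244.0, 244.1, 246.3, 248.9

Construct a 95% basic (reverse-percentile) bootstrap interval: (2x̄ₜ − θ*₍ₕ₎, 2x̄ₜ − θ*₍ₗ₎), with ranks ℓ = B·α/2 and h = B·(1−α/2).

(216.9, 246.3)

Percentile endpoints at ranks 1 and 39: θ*₍1₎ = 216.9, θ*₍39₎ = 246.3.
Basic interval reflects these around x̄ₜ:
  lower = 2 × 231.6 − 246.3 = 216.9
  upper = 2 × 231.6 − 216.9 = 246.3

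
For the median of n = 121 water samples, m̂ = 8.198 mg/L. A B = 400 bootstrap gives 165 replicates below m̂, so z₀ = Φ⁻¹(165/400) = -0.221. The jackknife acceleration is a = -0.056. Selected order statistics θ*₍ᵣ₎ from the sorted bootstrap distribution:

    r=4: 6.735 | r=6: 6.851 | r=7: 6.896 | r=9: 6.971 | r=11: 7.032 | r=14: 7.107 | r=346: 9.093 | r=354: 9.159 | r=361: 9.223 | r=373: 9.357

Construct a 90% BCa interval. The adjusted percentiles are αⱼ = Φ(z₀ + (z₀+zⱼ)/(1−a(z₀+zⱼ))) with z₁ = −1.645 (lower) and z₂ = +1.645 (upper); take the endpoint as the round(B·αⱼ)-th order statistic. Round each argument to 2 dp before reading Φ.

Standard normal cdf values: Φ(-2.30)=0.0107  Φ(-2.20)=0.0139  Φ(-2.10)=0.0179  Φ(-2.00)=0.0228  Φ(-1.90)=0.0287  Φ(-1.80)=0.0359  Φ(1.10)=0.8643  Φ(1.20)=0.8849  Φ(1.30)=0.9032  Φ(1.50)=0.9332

Lower: z₀ + z₁ = -0.221 + (-1.645) = -1.866; 1 − a(z₀+z₁) = 1 − (-0.056)(-1.866) = 0.8955; argument = -0.221 + (-1.866)/0.8955 = -2.3047 → -2.30.
α₁ = Φ(-2.30) = 0.0107; rank = round(400 × 0.0107) = 4; θ*₍4₎ = 6.735.
Upper: z₀ + z₂ = 1.424; 1 − a(z₀+z₂) = 1.0797; argument = 1.0978 → 1.10; α₂ = 0.8643; rank = 346; θ*₍346₎ = 9.093.

(6.735, 9.093)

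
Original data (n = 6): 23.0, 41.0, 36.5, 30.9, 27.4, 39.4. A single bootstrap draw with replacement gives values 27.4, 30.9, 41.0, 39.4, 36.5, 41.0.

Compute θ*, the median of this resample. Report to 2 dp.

Sorted: 27.4, 30.9, 36.5, 39.4, 41.0, 41.0
Median = average of the two middle values = 37.95

θ* = 37.95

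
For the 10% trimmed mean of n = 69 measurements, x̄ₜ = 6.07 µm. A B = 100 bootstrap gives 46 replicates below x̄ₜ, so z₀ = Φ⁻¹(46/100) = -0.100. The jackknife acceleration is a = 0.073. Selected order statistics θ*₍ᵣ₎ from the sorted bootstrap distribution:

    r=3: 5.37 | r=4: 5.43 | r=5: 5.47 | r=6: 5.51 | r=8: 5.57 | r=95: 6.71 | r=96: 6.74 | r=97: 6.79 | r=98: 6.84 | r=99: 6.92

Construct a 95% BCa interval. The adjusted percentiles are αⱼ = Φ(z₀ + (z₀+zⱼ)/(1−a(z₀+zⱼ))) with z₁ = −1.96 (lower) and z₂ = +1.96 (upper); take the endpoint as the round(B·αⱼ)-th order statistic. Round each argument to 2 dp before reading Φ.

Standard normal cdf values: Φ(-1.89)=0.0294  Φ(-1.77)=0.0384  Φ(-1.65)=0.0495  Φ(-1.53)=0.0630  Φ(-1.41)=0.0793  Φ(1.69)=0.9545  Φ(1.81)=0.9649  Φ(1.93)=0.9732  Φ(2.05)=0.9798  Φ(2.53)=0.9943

Lower: z₀ + z₁ = -0.100 + (-1.960) = -2.060; 1 − a(z₀+z₁) = 1 − (0.073)(-2.060) = 1.1504; argument = -0.100 + (-2.060)/1.1504 = -1.8907 → -1.89.
α₁ = Φ(-1.89) = 0.0294; rank = round(100 × 0.0294) = 3; θ*₍3₎ = 5.37.
Upper: z₀ + z₂ = 1.860; 1 − a(z₀+z₂) = 0.8642; argument = 2.0522 → 2.05; α₂ = 0.9798; rank = 98; θ*₍98₎ = 6.84.

(5.37, 6.84)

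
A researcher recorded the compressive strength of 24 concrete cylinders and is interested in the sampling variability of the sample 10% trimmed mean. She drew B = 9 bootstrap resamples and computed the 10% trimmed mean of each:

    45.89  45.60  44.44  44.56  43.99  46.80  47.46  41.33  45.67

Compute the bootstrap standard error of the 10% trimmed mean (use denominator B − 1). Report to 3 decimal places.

Bootstrap SE is the standard deviation of the 9 replicate 10% trimmed means.
Mean of replicates: (45.89 + 45.60 + 44.44 + 44.56 + 43.99 + 46.80 + 47.46 + 41.33 + 45.67) / 9 = 405.7400 / 9 = 45.0822
Sum of squared deviations: (+0.8078)² + (+0.5178)² + (−0.6422)² + (−0.5222)² + (−1.0922)² + (+1.7178)² + (+2.3778)² + (−3.7522)² + (+0.5878)² = 25.8280
Variance = 25.8280 / 8 = 3.2285
SE* = √3.2285

SE* = 1.797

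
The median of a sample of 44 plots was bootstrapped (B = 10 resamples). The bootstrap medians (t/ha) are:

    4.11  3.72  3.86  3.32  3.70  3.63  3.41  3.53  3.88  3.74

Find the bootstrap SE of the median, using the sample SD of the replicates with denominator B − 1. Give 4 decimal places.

SE* = 0.2332

Bootstrap SE is the standard deviation of the 10 replicate medians.
Mean of replicates: (4.11 + 3.72 + 3.86 + 3.32 + 3.70 + 3.63 + 3.41 + 3.53 + 3.88 + 3.74) / 10 = 36.90000 / 10 = 3.69000
Sum of squared deviations: (+0.42000)² + (+0.03000)² + (+0.17000)² + (−0.37000)² + (+0.01000)² + (−0.06000)² + (−0.28000)² + (−0.16000)² + (+0.19000)² + (+0.05000)² = 0.48940
Variance = 0.48940 / 9 = 0.05438
SE* = √0.05438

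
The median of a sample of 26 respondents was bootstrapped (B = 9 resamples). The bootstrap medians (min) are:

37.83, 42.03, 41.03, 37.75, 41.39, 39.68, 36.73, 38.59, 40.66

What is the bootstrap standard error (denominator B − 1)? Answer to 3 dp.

Bootstrap SE is the standard deviation of the 9 replicate medians.
Mean of replicates: (37.83 + 42.03 + 41.03 + 37.75 + 41.39 + 39.68 + 36.73 + 38.59 + 40.66) / 9 = 355.6900 / 9 = 39.5211
Sum of squared deviations: (−1.6911)² + (+2.5089)² + (+1.5089)² + (−1.7711)² + (+1.8689)² + (+0.1589)² + (−2.7911)² + (−0.9311)² + (+1.1389)² = 28.0403
Variance = 28.0403 / 8 = 3.5050
SE* = √3.5050

SE* = 1.872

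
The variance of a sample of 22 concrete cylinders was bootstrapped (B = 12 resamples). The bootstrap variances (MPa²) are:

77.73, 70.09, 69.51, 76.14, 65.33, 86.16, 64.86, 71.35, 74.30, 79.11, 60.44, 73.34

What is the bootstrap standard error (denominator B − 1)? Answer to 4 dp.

SE* = 7.0447

Bootstrap SE is the standard deviation of the 12 replicate variances.
Mean of replicates: (77.73 + 70.09 + 69.51 + 76.14 + 65.33 + 86.16 + 64.86 + 71.35 + 74.30 + 79.11 + 60.44 + 73.34) / 12 = 868.36000 / 12 = 72.36333
Sum of squared deviations: (+5.36667)² + (−2.27333)² + (−2.85333)² + (+3.77667)² + (−7.03333)² + (+13.79667)² + (−7.50333)² + (−1.01333)² + (+1.93667)² + (+6.74667)² + (−11.92333)² + (+0.97667)² = 545.90447
Variance = 545.90447 / 11 = 49.62768
SE* = √49.62768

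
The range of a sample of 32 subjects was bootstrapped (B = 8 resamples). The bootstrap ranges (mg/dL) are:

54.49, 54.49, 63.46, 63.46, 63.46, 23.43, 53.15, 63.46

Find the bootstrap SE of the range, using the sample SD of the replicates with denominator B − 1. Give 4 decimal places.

SE* = 13.5586

Bootstrap SE is the standard deviation of the 8 replicate ranges.
Mean of replicates: (54.49 + 54.49 + 63.46 + 63.46 + 63.46 + 23.43 + 53.15 + 63.46) / 8 = 439.40000 / 8 = 54.92500
Sum of squared deviations: (−0.43500)² + (−0.43500)² + (+8.53500)² + (+8.53500)² + (+8.53500)² + (−31.49500)² + (−1.77500)² + (+8.53500)² = 1286.84900
Variance = 1286.84900 / 7 = 183.83557
SE* = √183.83557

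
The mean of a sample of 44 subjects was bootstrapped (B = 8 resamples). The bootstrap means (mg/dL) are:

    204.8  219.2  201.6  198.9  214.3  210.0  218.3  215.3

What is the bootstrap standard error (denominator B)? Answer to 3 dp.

SE* = 7.247

Bootstrap SE is the standard deviation of the 8 replicate means.
Mean of replicates: (204.8 + 219.2 + 201.6 + 198.9 + 214.3 + 210.0 + 218.3 + 215.3) / 8 = 1682.4000 / 8 = 210.3000
Sum of squared deviations: (−5.5000)² + (+8.9000)² + (−8.7000)² + (−11.4000)² + (+4.0000)² + (−0.3000)² + (+8.0000)² + (+5.0000)² = 420.2000
Variance = 420.2000 / 8 = 52.5250
SE* = √52.5250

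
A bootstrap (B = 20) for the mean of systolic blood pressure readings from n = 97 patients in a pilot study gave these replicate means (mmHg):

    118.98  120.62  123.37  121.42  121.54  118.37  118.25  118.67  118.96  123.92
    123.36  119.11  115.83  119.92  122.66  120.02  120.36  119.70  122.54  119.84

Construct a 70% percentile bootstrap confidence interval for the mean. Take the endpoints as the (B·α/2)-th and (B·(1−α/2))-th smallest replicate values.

Sorted replicates: 115.83, 118.25, 118.37, 118.67, 118.96, 118.98, 119.11, 119.70, 119.84, 119.92, 120.02, 120.36, 120.62, 121.42, 121.54, 122.54, 122.66, 123.36, 123.37, 123.92
α = 0.30; lower rank = 20 × 0.150 = 3; upper rank = 20 × 0.850 = 17.
The 3rd smallest replicate is 118.37; the 17th is 122.66.

(118.37, 122.66)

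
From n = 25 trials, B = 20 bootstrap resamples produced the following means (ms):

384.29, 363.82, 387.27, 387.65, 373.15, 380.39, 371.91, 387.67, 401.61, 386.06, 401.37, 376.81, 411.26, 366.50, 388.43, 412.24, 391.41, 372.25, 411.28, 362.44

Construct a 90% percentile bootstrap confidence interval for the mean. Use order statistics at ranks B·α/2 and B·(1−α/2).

(362.44, 411.28)

Sorted replicates: 362.44, 363.82, 366.50, 371.91, 372.25, 373.15, 376.81, 380.39, 384.29, 386.06, 387.27, 387.65, 387.67, 388.43, 391.41, 401.37, 401.61, 411.26, 411.28, 412.24
α = 0.10; lower rank = 20 × 0.050 = 1; upper rank = 20 × 0.950 = 19.
The 1st smallest replicate is 362.44; the 19th is 411.28.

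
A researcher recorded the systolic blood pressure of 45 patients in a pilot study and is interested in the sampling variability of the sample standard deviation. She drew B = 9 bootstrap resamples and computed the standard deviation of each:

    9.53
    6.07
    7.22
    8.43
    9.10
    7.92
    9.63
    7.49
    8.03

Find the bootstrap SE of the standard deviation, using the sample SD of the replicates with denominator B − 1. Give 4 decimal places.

Bootstrap SE is the standard deviation of the 9 replicate standard deviations.
Mean of replicates: (9.53 + 6.07 + 7.22 + 8.43 + 9.10 + 7.92 + 9.63 + 7.49 + 8.03) / 9 = 73.42000 / 9 = 8.15778
Sum of squared deviations: (+1.37222)² + (−2.08778)² + (−0.93778)² + (+0.27222)² + (+0.94222)² + (−0.23778)² + (+1.47222)² + (−0.66778)² + (−0.12778)² = 10.76936
Variance = 10.76936 / 8 = 1.34617
SE* = √1.34617

SE* = 1.1602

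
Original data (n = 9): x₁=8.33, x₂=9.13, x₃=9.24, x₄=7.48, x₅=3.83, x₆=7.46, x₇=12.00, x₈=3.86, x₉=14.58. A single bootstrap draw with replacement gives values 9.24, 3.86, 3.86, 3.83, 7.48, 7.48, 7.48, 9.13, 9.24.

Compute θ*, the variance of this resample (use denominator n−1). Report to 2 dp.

θ* = 5.60

Mean = 6.8444; sum of squared deviations = 44.8136
s² = 44.8136 / 8 = 5.6017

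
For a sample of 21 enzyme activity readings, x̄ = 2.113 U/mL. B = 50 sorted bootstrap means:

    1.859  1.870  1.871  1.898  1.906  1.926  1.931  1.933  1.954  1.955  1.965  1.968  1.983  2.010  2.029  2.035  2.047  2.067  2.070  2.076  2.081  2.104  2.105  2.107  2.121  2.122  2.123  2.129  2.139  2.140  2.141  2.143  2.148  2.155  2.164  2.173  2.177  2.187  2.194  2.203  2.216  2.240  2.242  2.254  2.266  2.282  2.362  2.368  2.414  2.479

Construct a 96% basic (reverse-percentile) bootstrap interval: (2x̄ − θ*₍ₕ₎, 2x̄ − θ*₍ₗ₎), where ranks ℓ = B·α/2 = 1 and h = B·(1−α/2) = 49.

(1.812, 2.367)

Percentile endpoints at ranks 1 and 49: θ*₍1₎ = 1.859, θ*₍49₎ = 2.414.
Basic interval reflects these around x̄:
  lower = 2 × 2.113 − 2.414 = 1.812
  upper = 2 × 2.113 − 1.859 = 2.367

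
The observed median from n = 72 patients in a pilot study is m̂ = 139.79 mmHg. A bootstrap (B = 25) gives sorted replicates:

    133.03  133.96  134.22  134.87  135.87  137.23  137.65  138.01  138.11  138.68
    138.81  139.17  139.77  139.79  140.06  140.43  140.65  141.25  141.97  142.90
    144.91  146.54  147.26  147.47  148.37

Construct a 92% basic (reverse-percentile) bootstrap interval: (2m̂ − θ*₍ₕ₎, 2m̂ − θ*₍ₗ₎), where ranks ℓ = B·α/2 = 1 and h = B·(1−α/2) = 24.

(132.11, 146.55)

Percentile endpoints at ranks 1 and 24: θ*₍1₎ = 133.03, θ*₍24₎ = 147.47.
Basic interval reflects these around m̂:
  lower = 2 × 139.79 − 147.47 = 132.11
  upper = 2 × 139.79 − 133.03 = 146.55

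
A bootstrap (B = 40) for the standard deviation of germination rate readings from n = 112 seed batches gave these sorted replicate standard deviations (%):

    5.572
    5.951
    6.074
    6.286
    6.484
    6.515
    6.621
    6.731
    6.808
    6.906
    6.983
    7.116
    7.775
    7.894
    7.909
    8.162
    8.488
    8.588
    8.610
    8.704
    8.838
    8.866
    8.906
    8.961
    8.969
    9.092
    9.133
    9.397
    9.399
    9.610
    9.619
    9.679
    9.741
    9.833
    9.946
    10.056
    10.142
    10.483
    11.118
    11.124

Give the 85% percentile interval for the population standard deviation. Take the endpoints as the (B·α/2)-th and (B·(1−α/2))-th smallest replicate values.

(6.074, 10.142)

α = 0.15; lower rank = 40 × 0.075 = 3; upper rank = 40 × 0.925 = 37.
The 3rd smallest replicate is 6.074; the 37th is 10.142.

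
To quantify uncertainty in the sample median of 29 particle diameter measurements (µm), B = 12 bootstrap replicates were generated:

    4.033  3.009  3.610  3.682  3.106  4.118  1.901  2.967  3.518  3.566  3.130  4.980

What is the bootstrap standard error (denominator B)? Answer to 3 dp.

Bootstrap SE is the standard deviation of the 12 replicate medians.
Mean of replicates: (4.033 + 3.009 + 3.610 + 3.682 + 3.106 + 4.118 + 1.901 + 2.967 + 3.518 + 3.566 + 3.130 + 4.980) / 12 = 41.6200 / 12 = 3.4683
Sum of squared deviations: (+0.5647)² + (−0.4593)² + (+0.1417)² + (+0.2137)² + (−0.3623)² + (+0.6497)² + (−1.5673)² + (−0.5013)² + (+0.0497)² + (+0.0977)² + (−0.3383)² + (+1.5117)² = 6.2684
Variance = 6.2684 / 12 = 0.5224
SE* = √0.5224

SE* = 0.723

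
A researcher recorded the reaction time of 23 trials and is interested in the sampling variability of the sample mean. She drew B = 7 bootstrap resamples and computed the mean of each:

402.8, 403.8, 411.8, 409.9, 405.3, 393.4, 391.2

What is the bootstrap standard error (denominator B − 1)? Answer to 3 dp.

Bootstrap SE is the standard deviation of the 7 replicate means.
Mean of replicates: (402.8 + 403.8 + 411.8 + 409.9 + 405.3 + 393.4 + 391.2) / 7 = 2818.2000 / 7 = 402.6000
Sum of squared deviations: (+0.2000)² + (+1.2000)² + (+9.2000)² + (+7.3000)² + (+2.7000)² + (−9.2000)² + (−11.4000)² = 361.3000
Variance = 361.3000 / 6 = 60.2167
SE* = √60.2167

SE* = 7.760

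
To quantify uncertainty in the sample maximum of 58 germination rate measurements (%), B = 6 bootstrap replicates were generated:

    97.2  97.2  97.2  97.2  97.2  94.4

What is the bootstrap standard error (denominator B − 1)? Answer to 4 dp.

Bootstrap SE is the standard deviation of the 6 replicate maximums.
Mean of replicates: (97.2 + 97.2 + 97.2 + 97.2 + 97.2 + 94.4) / 6 = 580.40000 / 6 = 96.73333
Sum of squared deviations: (+0.46667)² + (+0.46667)² + (+0.46667)² + (+0.46667)² + (+0.46667)² + (−2.33333)² = 6.53333
Variance = 6.53333 / 5 = 1.30667
SE* = √1.30667

SE* = 1.1431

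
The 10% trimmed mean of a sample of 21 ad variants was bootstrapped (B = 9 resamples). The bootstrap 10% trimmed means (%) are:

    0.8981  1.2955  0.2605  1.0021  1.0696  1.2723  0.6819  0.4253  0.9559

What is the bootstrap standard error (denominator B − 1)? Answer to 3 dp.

SE* = 0.356

Bootstrap SE is the standard deviation of the 9 replicate 10% trimmed means.
Mean of replicates: (0.8981 + 1.2955 + 0.2605 + 1.0021 + 1.0696 + 1.2723 + 0.6819 + 0.4253 + 0.9559) / 9 = 7.86120 / 9 = 0.87347
Sum of squared deviations: (+0.02463)² + (+0.42203)² + (−0.61297)² + (+0.12863)² + (+0.19613)² + (+0.39883)² + (−0.19157)² + (−0.44817)² + (+0.08243)² = 1.01288
Variance = 1.01288 / 8 = 0.12661
SE* = √0.12661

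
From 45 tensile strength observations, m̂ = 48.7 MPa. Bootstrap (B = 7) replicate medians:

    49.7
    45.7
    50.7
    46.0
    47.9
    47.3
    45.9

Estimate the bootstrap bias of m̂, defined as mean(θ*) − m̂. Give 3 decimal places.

mean(θ*) = (49.7 + 45.7 + 50.7 + 46.0 + 47.9 + 47.3 + 45.9) / 7 = 47.6000
bias = 47.6000 − 48.7

bias = −1.100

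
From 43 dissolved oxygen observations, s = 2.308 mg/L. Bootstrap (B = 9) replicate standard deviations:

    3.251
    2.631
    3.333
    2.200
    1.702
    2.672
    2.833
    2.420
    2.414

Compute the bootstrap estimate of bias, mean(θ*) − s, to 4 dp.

mean(θ*) = (3.251 + 2.631 + 3.333 + 2.200 + 1.702 + 2.672 + 2.833 + 2.420 + 2.414) / 9 = 2.60622
bias = 2.60622 − 2.308

bias = +0.2982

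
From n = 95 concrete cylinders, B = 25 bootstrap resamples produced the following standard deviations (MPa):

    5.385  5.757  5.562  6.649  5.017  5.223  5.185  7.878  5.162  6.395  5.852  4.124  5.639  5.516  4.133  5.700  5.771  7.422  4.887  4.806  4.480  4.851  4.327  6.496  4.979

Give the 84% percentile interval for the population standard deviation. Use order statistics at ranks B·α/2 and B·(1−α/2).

(4.133, 6.649)

Sorted replicates: 4.124, 4.133, 4.327, 4.480, 4.806, 4.851, 4.887, 4.979, 5.017, 5.162, 5.185, 5.223, 5.385, 5.516, 5.562, 5.639, 5.700, 5.757, 5.771, 5.852, 6.395, 6.496, 6.649, 7.422, 7.878
α = 0.16; lower rank = 25 × 0.080 = 2; upper rank = 25 × 0.920 = 23.
The 2nd smallest replicate is 4.133; the 23rd is 6.649.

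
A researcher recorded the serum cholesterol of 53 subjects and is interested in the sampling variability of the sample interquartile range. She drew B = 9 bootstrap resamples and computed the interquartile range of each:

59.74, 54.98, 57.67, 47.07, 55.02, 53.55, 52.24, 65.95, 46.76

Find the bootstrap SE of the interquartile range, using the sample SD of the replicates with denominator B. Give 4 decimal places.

Bootstrap SE is the standard deviation of the 9 replicate interquartile ranges.
Mean of replicates: (59.74 + 54.98 + 57.67 + 47.07 + 55.02 + 53.55 + 52.24 + 65.95 + 46.76) / 9 = 492.98000 / 9 = 54.77556
Sum of squared deviations: (+4.96444)² + (+0.20444)² + (+2.89444)² + (−7.70556)² + (+0.24444)² + (−1.22556)² + (−2.53556)² + (+11.17444)² + (−8.01556)² = 289.54902
Variance = 289.54902 / 9 = 32.17211
SE* = √32.17211

SE* = 5.6720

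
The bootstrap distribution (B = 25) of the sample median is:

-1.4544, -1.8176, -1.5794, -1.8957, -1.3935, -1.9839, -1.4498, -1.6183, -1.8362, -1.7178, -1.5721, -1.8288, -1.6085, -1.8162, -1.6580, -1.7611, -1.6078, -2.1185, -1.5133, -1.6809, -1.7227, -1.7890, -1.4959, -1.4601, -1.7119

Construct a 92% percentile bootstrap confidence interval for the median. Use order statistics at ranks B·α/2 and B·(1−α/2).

Sorted replicates: -2.1185, -1.9839, -1.8957, -1.8362, -1.8288, -1.8176, -1.8162, -1.7890, -1.7611, -1.7227, -1.7178, -1.7119, -1.6809, -1.6580, -1.6183, -1.6085, -1.6078, -1.5794, -1.5721, -1.5133, -1.4959, -1.4601, -1.4544, -1.4498, -1.3935
α = 0.08; lower rank = 25 × 0.040 = 1; upper rank = 25 × 0.960 = 24.
The 1st smallest replicate is -2.1185; the 24th is -1.4498.

(-2.1185, -1.4498)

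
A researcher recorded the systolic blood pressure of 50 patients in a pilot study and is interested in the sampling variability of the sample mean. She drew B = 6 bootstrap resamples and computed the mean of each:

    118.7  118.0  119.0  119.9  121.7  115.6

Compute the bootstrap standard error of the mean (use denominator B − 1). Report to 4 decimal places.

Bootstrap SE is the standard deviation of the 6 replicate means.
Mean of replicates: (118.7 + 118.0 + 119.0 + 119.9 + 121.7 + 115.6) / 6 = 712.90000 / 6 = 118.81667
Sum of squared deviations: (−0.11667)² + (−0.81667)² + (+0.18333)² + (+1.08333)² + (+2.88333)² + (−3.21667)² = 20.54833
Variance = 20.54833 / 5 = 4.10967
SE* = √4.10967

SE* = 2.0272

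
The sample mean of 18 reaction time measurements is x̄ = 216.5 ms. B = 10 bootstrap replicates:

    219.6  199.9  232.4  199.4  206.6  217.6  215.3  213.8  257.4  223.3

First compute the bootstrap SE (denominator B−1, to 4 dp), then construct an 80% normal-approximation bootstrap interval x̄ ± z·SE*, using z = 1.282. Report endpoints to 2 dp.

(194.64, 238.36)

Mean of replicates = 218.5300; sum of squared deviations = 2616.1810; SE* = √(2616.1810/9) = 17.0495
Margin = 1.282 × 17.0495 = 21.857
Interval: 216.5 ± 21.857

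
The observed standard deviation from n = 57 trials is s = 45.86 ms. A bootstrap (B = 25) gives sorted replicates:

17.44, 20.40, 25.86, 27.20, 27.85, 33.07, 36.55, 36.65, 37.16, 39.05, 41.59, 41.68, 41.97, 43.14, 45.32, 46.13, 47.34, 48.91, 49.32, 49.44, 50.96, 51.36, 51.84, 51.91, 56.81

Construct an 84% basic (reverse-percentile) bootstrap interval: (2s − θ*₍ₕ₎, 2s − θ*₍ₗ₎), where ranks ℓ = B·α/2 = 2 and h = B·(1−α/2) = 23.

(39.88, 71.32)

Percentile endpoints at ranks 2 and 23: θ*₍2₎ = 20.40, θ*₍23₎ = 51.84.
Basic interval reflects these around s:
  lower = 2 × 45.86 − 51.84 = 39.88
  upper = 2 × 45.86 − 20.40 = 71.32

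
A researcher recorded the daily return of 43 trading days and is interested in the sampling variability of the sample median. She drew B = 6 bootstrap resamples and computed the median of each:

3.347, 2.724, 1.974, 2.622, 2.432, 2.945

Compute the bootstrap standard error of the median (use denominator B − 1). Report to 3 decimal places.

SE* = 0.465

Bootstrap SE is the standard deviation of the 6 replicate medians.
Mean of replicates: (3.347 + 2.724 + 1.974 + 2.622 + 2.432 + 2.945) / 6 = 16.0440 / 6 = 2.6740
Sum of squared deviations: (+0.6730)² + (+0.0500)² + (−0.7000)² + (−0.0520)² + (−0.2420)² + (+0.2710)² = 1.0801
Variance = 1.0801 / 5 = 0.2160
SE* = √0.2160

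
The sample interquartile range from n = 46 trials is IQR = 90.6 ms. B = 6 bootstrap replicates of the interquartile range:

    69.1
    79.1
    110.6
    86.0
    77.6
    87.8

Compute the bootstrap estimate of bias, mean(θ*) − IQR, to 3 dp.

mean(θ*) = (69.1 + 79.1 + 110.6 + 86.0 + 77.6 + 87.8) / 6 = 85.0333
bias = 85.0333 − 90.6

bias = −5.567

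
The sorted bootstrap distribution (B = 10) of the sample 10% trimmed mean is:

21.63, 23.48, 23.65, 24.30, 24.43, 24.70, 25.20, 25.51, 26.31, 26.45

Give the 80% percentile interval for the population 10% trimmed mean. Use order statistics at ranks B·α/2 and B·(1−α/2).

(21.63, 26.31)

α = 0.20; lower rank = 10 × 0.100 = 1; upper rank = 10 × 0.900 = 9.
The 1st smallest replicate is 21.63; the 9th is 26.31.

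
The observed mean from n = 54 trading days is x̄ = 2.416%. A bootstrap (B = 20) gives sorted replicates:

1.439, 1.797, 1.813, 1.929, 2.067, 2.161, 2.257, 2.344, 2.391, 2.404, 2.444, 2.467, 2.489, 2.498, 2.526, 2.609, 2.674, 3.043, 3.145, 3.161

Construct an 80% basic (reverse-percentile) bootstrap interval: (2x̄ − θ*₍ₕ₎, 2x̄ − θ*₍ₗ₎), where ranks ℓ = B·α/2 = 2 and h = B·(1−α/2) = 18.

(1.789, 3.035)

Percentile endpoints at ranks 2 and 18: θ*₍2₎ = 1.797, θ*₍18₎ = 3.043.
Basic interval reflects these around x̄:
  lower = 2 × 2.416 − 3.043 = 1.789
  upper = 2 × 2.416 − 1.797 = 3.035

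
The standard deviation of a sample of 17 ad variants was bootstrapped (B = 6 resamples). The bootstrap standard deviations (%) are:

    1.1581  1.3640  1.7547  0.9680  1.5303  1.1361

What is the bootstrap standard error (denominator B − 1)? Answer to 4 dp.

Bootstrap SE is the standard deviation of the 6 replicate standard deviations.
Mean of replicates: (1.1581 + 1.3640 + 1.7547 + 0.9680 + 1.5303 + 1.1361) / 6 = 7.91120 / 6 = 1.31853
Sum of squared deviations: (−0.16043)² + (+0.04547)² + (+0.43617)² + (−0.35053)² + (+0.21177)² + (−0.18243)² = 0.41905
Variance = 0.41905 / 5 = 0.08381
SE* = √0.08381

SE* = 0.2895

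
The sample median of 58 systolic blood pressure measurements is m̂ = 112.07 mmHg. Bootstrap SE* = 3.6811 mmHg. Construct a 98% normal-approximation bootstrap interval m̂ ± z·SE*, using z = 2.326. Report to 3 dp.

(103.508, 120.632)

Margin = 2.326 × 3.6811 = 8.5622
Interval: 112.07 ± 8.5622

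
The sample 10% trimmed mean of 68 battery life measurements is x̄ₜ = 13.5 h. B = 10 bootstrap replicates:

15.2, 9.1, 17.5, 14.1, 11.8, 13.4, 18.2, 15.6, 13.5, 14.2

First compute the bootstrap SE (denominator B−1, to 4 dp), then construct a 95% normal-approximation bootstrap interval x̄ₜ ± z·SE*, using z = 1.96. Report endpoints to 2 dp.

(8.33, 18.67)

Mean of replicates = 14.2600; sum of squared deviations = 62.7240; SE* = √(62.7240/9) = 2.6399
Margin = 1.96 × 2.6399 = 5.174
Interval: 13.5 ± 5.174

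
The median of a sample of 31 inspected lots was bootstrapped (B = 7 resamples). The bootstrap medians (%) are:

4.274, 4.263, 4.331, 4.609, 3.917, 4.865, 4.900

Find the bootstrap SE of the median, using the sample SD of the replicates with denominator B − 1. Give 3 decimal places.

SE* = 0.357

Bootstrap SE is the standard deviation of the 7 replicate medians.
Mean of replicates: (4.274 + 4.263 + 4.331 + 4.609 + 3.917 + 4.865 + 4.900) / 7 = 31.1590 / 7 = 4.4513
Sum of squared deviations: (−0.1773)² + (−0.1883)² + (−0.1203)² + (+0.1577)² + (−0.5343)² + (+0.4137)² + (+0.4487)² = 0.7642
Variance = 0.7642 / 6 = 0.1274
SE* = √0.1274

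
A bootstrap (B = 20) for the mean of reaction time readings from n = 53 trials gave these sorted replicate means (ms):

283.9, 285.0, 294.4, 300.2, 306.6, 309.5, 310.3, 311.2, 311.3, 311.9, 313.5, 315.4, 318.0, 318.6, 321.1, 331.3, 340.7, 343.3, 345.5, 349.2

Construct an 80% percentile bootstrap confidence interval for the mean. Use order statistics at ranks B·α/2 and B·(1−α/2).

(285.0, 343.3)

α = 0.20; lower rank = 20 × 0.100 = 2; upper rank = 20 × 0.900 = 18.
The 2nd smallest replicate is 285.0; the 18th is 343.3.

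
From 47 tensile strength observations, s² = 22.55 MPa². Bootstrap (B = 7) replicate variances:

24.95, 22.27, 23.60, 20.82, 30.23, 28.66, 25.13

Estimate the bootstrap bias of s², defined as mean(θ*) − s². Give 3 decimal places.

bias = +2.544

mean(θ*) = (24.95 + 22.27 + 23.60 + 20.82 + 30.23 + 28.66 + 25.13) / 7 = 25.0943
bias = 25.0943 − 22.55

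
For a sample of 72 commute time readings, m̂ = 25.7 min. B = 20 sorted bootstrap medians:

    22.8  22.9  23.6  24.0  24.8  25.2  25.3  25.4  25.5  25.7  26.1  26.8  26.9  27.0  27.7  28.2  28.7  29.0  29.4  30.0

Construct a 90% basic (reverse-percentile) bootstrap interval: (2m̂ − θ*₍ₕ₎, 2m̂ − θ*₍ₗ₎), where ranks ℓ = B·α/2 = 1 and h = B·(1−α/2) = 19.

Percentile endpoints at ranks 1 and 19: θ*₍1₎ = 22.8, θ*₍19₎ = 29.4.
Basic interval reflects these around m̂:
  lower = 2 × 25.7 − 29.4 = 22.0
  upper = 2 × 25.7 − 22.8 = 28.6

(22.0, 28.6)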